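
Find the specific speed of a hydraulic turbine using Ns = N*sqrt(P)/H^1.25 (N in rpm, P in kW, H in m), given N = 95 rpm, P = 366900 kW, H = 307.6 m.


Ns = 95 * 366900^0.5 / 307.6^1.25 = 44.6699


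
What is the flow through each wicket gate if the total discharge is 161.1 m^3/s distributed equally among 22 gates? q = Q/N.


q = 161.1 / 22 = 7.3227 m^3/s


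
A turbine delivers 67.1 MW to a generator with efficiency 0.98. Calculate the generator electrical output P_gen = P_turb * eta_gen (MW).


P_gen = 67.1 * 0.98 = 65.7580 MW


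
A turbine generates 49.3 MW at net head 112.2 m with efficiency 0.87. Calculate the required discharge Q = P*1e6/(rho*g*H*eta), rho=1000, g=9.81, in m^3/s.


Q = 49.3 * 1e6 / (1000 * 9.81 * 112.2 * 0.87) = 51.4832 m^3/s


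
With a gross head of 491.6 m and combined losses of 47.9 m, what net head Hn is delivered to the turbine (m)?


Hn = 491.6 - 47.9 = 443.7000 m


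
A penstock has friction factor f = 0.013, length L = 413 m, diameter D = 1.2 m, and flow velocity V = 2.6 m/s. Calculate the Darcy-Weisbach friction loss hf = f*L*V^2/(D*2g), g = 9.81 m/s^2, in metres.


hf = 0.013 * 413 * 2.6^2 / (1.2 * 2 * 9.81) = 1.5416 m


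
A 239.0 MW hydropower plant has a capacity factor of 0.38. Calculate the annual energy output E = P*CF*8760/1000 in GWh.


E = 239.0 * 0.38 * 8760 / 1000 = 795.5832 GWh


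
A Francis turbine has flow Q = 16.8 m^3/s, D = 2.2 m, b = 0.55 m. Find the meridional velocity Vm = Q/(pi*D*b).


Vm = 16.8 / (pi * 2.2 * 0.55) = 4.4195 m/s


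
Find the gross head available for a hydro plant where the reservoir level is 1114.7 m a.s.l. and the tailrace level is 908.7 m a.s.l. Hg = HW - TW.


Hg = 1114.7 - 908.7 = 206.0000 m


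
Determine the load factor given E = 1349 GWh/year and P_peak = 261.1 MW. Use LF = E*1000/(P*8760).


LF = 1349 * 1000 / (261.1 * 8760) = 0.5898


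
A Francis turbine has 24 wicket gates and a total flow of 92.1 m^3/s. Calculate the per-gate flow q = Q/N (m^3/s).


q = 92.1 / 24 = 3.8375 m^3/s


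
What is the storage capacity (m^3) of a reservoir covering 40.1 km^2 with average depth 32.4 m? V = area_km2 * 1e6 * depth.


V = 40.1 * 1e6 * 32.4 = 1.2992e+09 m^3


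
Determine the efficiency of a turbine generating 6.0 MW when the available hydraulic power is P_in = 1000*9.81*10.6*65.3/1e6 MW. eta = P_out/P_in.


P_in = 1000 * 9.81 * 10.6 * 65.3 / 1e6 = 6.7903 MW
eta = 6.0 / 6.7903 = 0.8836


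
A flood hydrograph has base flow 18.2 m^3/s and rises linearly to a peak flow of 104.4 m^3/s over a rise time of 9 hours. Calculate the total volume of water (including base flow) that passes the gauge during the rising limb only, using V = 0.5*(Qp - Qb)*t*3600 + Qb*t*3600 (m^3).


V = 0.5*(104.4 - 18.2)*9*3600 + 18.2*9*3600 = 1.9861e+06 m^3


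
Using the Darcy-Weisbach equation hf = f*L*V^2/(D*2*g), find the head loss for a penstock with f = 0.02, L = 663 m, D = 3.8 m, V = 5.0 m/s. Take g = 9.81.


hf = 0.02 * 663 * 5.0^2 / (3.8 * 2 * 9.81) = 4.4463 m


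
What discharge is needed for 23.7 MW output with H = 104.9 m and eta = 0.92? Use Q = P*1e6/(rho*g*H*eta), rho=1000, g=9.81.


Q = 23.7 * 1e6 / (1000 * 9.81 * 104.9 * 0.92) = 25.0332 m^3/s


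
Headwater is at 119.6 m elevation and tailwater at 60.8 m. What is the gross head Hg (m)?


Hg = 119.6 - 60.8 = 58.8000 m


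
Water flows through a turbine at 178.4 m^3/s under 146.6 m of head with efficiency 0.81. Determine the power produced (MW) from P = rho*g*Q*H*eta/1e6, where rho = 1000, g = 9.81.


P = 1000 * 9.81 * 178.4 * 146.6 * 0.81 / 1e6 = 207.8178 MW


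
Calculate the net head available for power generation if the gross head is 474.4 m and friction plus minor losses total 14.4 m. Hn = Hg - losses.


Hn = 474.4 - 14.4 = 460.0000 m


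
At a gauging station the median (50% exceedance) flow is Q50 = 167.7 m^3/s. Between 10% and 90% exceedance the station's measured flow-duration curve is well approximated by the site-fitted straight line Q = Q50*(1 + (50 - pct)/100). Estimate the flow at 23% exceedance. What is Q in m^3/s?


Q = 167.7 * (1 + (50 - 23)/100) = 212.9790 m^3/s


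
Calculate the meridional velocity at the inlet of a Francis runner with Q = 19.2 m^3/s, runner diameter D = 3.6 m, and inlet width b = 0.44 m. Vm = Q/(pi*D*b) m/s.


Vm = 19.2 / (pi * 3.6 * 0.44) = 3.8583 m/s


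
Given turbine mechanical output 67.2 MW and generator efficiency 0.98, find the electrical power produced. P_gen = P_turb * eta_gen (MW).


P_gen = 67.2 * 0.98 = 65.8560 MW


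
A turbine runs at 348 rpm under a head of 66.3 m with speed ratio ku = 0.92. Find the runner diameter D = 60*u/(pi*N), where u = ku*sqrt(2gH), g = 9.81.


u = 0.92 * sqrt(2*9.81*66.3) = 33.1814 m/s
D = 60 * 33.1814 / (pi * 348) = 1.8210 m


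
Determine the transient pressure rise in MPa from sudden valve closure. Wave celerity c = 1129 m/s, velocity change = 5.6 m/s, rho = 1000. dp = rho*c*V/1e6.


dp = 1000 * 1129 * 5.6 / 1e6 = 6.3224 MPa


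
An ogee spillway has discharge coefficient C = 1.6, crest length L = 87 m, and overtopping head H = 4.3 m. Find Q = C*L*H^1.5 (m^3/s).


Q = 1.6 * 87 * 4.3^1.5 = 1241.2004 m^3/s


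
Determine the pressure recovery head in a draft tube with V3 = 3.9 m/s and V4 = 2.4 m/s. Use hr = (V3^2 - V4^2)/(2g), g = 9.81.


hr = (3.9^2 - 2.4^2) / (2*9.81) = 0.4817 m


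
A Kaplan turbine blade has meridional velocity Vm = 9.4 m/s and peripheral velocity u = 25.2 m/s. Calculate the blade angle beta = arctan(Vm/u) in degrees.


beta = arctan(9.4 / 25.2) = 20.4563 degrees


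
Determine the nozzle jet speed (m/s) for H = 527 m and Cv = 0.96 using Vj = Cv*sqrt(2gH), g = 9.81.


Vj = 0.96 * sqrt(2*9.81*527) = 97.6171 m/s


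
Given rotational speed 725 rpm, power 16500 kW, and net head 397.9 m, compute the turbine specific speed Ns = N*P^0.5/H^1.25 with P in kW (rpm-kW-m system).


Ns = 725 * 16500^0.5 / 397.9^1.25 = 52.4038


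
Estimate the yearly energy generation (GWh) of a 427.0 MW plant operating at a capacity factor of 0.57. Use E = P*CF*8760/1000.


E = 427.0 * 0.57 * 8760 / 1000 = 2132.0964 GWh


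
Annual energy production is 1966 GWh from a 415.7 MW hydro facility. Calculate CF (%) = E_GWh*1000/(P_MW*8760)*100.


CF = 1966 * 1000 / (415.7 * 8760) * 100 = 53.9883 %


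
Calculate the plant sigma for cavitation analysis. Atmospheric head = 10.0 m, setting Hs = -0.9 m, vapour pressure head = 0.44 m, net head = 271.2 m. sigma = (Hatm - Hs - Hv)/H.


sigma = (10.0 - (-0.9) - 0.44) / 271.2 = 0.0386


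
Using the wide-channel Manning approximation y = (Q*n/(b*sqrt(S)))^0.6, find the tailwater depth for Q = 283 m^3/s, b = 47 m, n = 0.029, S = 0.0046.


y = (283 * 0.029 / (47 * 0.0046^0.5))^0.6 = 1.7637 m


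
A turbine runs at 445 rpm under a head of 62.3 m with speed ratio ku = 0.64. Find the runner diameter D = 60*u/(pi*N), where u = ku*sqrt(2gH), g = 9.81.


u = 0.64 * sqrt(2*9.81*62.3) = 22.3755 m/s
D = 60 * 22.3755 / (pi * 445) = 0.9603 m


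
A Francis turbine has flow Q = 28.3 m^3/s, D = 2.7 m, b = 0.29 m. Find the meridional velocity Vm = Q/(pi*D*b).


Vm = 28.3 / (pi * 2.7 * 0.29) = 11.5047 m/s


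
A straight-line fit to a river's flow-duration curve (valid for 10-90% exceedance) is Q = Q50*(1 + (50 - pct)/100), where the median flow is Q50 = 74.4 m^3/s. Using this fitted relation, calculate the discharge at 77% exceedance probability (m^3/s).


Q = 74.4 * (1 + (50 - 77)/100) = 54.3120 m^3/s


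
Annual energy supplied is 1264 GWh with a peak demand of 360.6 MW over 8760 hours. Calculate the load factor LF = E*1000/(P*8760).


LF = 1264 * 1000 / (360.6 * 8760) = 0.4001


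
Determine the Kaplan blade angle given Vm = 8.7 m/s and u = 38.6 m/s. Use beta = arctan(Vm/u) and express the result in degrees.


beta = arctan(8.7 / 38.6) = 12.7016 degrees


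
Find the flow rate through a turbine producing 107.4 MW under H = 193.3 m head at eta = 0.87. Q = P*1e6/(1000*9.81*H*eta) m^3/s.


Q = 107.4 * 1e6 / (1000 * 9.81 * 193.3 * 0.87) = 65.1005 m^3/s


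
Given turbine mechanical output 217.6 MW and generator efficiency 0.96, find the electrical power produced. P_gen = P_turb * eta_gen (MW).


P_gen = 217.6 * 0.96 = 208.8960 MW


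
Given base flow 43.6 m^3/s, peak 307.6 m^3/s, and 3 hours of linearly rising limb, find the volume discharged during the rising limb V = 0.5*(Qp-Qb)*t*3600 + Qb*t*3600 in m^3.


V = 0.5*(307.6 - 43.6)*3*3600 + 43.6*3*3600 = 1.8965e+06 m^3


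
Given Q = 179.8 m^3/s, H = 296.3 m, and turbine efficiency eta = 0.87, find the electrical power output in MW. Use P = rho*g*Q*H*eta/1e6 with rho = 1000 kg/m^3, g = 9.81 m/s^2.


P = 1000 * 9.81 * 179.8 * 296.3 * 0.87 / 1e6 = 454.6839 MW


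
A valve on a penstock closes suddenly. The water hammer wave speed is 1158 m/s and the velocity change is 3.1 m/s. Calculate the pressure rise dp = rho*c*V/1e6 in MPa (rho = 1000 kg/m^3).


dp = 1000 * 1158 * 3.1 / 1e6 = 3.5898 MPa


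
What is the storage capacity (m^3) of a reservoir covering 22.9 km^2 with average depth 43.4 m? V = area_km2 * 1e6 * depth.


V = 22.9 * 1e6 * 43.4 = 9.9386e+08 m^3


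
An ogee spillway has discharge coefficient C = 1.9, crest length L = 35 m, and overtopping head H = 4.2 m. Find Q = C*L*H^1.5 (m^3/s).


Q = 1.9 * 35 * 4.2^1.5 = 572.3947 m^3/s


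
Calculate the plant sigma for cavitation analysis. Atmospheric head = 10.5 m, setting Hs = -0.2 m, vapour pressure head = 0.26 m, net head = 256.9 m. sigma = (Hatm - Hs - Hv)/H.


sigma = (10.5 - (-0.2) - 0.26) / 256.9 = 0.0406


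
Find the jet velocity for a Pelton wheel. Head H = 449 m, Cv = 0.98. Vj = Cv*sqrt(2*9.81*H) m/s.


Vj = 0.98 * sqrt(2*9.81*449) = 91.9811 m/s


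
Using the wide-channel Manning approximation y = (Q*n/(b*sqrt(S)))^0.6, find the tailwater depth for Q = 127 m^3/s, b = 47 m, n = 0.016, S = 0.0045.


y = (127 * 0.016 / (47 * 0.0045^0.5))^0.6 = 0.7683 m


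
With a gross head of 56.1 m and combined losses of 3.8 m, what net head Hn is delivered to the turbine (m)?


Hn = 56.1 - 3.8 = 52.3000 m


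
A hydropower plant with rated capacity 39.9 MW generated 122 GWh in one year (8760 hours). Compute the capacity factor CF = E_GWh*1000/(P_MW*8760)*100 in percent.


CF = 122 * 1000 / (39.9 * 8760) * 100 = 34.9046 %


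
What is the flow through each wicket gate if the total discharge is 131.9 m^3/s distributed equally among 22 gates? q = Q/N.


q = 131.9 / 22 = 5.9955 m^3/s


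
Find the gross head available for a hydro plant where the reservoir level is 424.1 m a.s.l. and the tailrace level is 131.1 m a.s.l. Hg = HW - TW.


Hg = 424.1 - 131.1 = 293.0000 m


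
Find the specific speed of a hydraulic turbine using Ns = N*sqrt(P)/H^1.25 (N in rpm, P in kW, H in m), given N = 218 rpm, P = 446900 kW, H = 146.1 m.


Ns = 218 * 446900^0.5 / 146.1^1.25 = 286.9121


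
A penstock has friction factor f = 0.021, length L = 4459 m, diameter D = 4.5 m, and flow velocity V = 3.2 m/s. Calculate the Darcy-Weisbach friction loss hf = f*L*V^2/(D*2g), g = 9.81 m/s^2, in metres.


hf = 0.021 * 4459 * 3.2^2 / (4.5 * 2 * 9.81) = 10.8604 m


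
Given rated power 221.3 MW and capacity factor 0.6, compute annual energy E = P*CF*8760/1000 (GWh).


E = 221.3 * 0.6 * 8760 / 1000 = 1163.1528 GWh


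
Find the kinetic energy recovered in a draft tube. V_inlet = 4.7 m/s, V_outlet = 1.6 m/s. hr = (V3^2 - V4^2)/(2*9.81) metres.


hr = (4.7^2 - 1.6^2) / (2*9.81) = 0.9954 m


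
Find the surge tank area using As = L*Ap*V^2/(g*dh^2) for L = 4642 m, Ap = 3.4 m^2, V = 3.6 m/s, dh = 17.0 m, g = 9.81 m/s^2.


As = 4642 * 3.4 * 3.6^2 / (9.81 * 17.0^2) = 72.1477 m^2


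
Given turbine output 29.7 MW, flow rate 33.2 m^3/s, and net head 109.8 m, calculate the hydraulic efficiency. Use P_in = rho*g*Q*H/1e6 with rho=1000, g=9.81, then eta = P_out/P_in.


P_in = 1000 * 9.81 * 33.2 * 109.8 / 1e6 = 35.7610 MW
eta = 29.7 / 35.7610 = 0.8305


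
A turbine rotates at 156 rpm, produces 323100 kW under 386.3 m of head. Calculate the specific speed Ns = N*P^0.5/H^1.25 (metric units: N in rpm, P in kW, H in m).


Ns = 156 * 323100^0.5 / 386.3^1.25 = 51.7770


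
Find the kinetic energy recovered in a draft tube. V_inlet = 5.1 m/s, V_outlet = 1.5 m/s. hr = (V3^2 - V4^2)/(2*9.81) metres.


hr = (5.1^2 - 1.5^2) / (2*9.81) = 1.2110 m


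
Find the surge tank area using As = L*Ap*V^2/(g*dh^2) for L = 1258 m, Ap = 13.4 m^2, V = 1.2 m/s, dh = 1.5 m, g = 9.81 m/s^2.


As = 1258 * 13.4 * 1.2^2 / (9.81 * 1.5^2) = 1099.7562 m^2


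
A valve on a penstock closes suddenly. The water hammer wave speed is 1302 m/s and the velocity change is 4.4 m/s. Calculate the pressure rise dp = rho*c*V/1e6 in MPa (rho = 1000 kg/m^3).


dp = 1000 * 1302 * 4.4 / 1e6 = 5.7288 MPa


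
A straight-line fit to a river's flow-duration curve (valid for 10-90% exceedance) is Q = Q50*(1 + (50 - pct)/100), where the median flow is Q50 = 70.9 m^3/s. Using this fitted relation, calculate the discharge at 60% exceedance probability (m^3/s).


Q = 70.9 * (1 + (50 - 60)/100) = 63.8100 m^3/s


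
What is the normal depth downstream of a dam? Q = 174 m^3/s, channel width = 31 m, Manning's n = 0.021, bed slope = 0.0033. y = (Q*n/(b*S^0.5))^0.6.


y = (174 * 0.021 / (31 * 0.0033^0.5))^0.6 = 1.5392 m


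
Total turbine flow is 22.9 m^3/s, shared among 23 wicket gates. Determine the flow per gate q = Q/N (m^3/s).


q = 22.9 / 23 = 0.9957 m^3/s


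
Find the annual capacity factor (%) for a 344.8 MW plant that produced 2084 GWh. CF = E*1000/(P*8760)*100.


CF = 2084 * 1000 / (344.8 * 8760) * 100 = 68.9964 %


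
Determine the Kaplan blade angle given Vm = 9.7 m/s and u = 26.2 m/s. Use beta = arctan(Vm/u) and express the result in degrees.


beta = arctan(9.7 / 26.2) = 20.3160 degrees


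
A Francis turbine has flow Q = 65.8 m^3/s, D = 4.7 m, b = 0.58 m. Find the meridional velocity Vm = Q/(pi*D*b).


Vm = 65.8 / (pi * 4.7 * 0.58) = 7.6833 m/s


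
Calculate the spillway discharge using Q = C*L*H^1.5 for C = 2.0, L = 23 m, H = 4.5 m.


Q = 2.0 * 23 * 4.5^1.5 = 439.1133 m^3/s


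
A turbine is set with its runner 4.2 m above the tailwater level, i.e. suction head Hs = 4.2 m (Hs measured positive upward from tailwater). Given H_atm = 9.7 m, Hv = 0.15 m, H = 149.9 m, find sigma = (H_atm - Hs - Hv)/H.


sigma = (9.7 - 4.2 - 0.15) / 149.9 = 0.0357


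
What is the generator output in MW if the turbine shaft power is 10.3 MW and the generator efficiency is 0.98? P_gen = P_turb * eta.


P_gen = 10.3 * 0.98 = 10.0940 MW


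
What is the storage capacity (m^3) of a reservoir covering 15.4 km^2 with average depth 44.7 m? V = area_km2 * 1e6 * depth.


V = 15.4 * 1e6 * 44.7 = 6.8838e+08 m^3


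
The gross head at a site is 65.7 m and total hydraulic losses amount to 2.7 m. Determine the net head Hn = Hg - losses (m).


Hn = 65.7 - 2.7 = 63.0000 m


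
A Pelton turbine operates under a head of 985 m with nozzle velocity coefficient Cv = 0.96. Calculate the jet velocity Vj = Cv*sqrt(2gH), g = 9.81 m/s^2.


Vj = 0.96 * sqrt(2*9.81*985) = 133.4562 m/s


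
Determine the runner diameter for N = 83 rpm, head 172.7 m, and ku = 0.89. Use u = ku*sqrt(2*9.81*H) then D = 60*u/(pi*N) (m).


u = 0.89 * sqrt(2*9.81*172.7) = 51.8067 m/s
D = 60 * 51.8067 / (pi * 83) = 11.9209 m


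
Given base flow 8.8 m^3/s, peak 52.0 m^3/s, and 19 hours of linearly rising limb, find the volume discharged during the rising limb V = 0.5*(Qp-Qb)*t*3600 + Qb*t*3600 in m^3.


V = 0.5*(52.0 - 8.8)*19*3600 + 8.8*19*3600 = 2.0794e+06 m^3


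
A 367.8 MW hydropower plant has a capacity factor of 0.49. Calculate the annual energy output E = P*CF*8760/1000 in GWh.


E = 367.8 * 0.49 * 8760 / 1000 = 1578.7447 GWh


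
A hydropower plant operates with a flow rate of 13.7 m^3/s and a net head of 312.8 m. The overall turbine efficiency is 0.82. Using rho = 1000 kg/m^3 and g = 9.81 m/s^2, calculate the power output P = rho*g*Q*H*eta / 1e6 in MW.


P = 1000 * 9.81 * 13.7 * 312.8 * 0.82 / 1e6 = 34.4723 MW


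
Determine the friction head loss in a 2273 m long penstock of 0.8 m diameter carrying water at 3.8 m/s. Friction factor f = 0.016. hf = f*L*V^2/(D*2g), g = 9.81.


hf = 0.016 * 2273 * 3.8^2 / (0.8 * 2 * 9.81) = 33.4578 m


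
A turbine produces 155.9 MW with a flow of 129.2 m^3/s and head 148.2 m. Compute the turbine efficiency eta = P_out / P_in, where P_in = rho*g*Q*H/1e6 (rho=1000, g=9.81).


P_in = 1000 * 9.81 * 129.2 * 148.2 / 1e6 = 187.8364 MW
eta = 155.9 / 187.8364 = 0.8300


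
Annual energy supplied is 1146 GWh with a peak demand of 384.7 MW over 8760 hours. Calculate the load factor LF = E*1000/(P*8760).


LF = 1146 * 1000 / (384.7 * 8760) = 0.3401


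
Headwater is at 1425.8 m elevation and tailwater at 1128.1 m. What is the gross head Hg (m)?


Hg = 1425.8 - 1128.1 = 297.7000 m


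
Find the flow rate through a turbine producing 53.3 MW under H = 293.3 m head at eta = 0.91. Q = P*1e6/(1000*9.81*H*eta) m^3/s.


Q = 53.3 * 1e6 / (1000 * 9.81 * 293.3 * 0.91) = 20.3566 m^3/s


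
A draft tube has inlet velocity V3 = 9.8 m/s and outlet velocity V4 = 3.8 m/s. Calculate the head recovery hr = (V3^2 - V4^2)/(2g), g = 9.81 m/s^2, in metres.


hr = (9.8^2 - 3.8^2) / (2*9.81) = 4.1590 m


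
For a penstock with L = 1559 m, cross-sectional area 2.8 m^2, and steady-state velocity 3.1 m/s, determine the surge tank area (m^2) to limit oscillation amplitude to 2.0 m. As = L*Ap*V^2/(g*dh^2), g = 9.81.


As = 1559 * 2.8 * 3.1^2 / (9.81 * 2.0^2) = 1069.0513 m^2


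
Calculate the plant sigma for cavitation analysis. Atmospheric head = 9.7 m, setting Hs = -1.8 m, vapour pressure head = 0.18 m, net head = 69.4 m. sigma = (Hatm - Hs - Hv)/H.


sigma = (9.7 - (-1.8) - 0.18) / 69.4 = 0.1631


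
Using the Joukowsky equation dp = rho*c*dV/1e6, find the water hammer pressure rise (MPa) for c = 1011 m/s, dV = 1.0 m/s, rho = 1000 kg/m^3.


dp = 1000 * 1011 * 1.0 / 1e6 = 1.0110 MPa


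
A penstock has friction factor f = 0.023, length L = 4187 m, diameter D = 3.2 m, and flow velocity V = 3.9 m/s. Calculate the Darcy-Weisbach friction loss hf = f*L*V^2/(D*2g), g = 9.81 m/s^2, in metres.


hf = 0.023 * 4187 * 3.9^2 / (3.2 * 2 * 9.81) = 23.3298 m


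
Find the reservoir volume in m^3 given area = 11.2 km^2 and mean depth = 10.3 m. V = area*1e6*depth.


V = 11.2 * 1e6 * 10.3 = 1.1536e+08 m^3


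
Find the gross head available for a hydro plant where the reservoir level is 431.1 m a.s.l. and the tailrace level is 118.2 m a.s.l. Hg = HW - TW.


Hg = 431.1 - 118.2 = 312.9000 m


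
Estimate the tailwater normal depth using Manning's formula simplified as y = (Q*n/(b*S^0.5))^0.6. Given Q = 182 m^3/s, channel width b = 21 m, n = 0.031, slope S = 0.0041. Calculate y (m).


y = (182 * 0.031 / (21 * 0.0041^0.5))^0.6 = 2.3642 m


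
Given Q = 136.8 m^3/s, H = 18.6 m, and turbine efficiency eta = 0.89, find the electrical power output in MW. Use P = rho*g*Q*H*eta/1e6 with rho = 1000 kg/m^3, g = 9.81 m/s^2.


P = 1000 * 9.81 * 136.8 * 18.6 * 0.89 / 1e6 = 22.2156 MW


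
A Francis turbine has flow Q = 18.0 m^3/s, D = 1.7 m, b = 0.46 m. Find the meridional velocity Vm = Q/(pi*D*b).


Vm = 18.0 / (pi * 1.7 * 0.46) = 7.3268 m/s


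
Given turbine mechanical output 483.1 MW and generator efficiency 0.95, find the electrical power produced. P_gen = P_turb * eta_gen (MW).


P_gen = 483.1 * 0.95 = 458.9450 MW


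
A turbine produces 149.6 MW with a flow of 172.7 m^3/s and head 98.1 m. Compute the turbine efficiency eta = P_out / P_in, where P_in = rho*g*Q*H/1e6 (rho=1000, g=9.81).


P_in = 1000 * 9.81 * 172.7 * 98.1 / 1e6 = 166.1997 MW
eta = 149.6 / 166.1997 = 0.9001


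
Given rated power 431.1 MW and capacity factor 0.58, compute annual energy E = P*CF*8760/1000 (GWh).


E = 431.1 * 0.58 * 8760 / 1000 = 2190.3329 GWh


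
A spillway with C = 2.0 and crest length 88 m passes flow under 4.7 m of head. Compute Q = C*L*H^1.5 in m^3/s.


Q = 2.0 * 88 * 4.7^1.5 = 1793.3269 m^3/s


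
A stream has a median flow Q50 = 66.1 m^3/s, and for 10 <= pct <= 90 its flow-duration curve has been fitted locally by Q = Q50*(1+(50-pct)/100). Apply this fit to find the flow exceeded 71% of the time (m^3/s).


Q = 66.1 * (1 + (50 - 71)/100) = 52.2190 m^3/s


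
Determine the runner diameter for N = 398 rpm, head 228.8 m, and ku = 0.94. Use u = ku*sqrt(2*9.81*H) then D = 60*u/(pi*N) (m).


u = 0.94 * sqrt(2*9.81*228.8) = 62.9804 m/s
D = 60 * 62.9804 / (pi * 398) = 3.0222 m


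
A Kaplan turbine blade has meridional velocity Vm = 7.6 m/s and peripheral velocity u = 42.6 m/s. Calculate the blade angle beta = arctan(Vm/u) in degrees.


beta = arctan(7.6 / 42.6) = 10.1154 degrees


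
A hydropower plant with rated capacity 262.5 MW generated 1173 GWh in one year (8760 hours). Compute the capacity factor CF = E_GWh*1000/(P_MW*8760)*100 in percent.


CF = 1173 * 1000 / (262.5 * 8760) * 100 = 51.0111 %


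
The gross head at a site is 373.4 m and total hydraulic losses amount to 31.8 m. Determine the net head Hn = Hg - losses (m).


Hn = 373.4 - 31.8 = 341.6000 m


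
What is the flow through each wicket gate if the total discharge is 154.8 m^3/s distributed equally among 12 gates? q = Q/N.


q = 154.8 / 12 = 12.9000 m^3/s


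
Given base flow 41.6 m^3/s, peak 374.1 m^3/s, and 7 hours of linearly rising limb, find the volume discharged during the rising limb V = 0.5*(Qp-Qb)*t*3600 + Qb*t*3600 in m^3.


V = 0.5*(374.1 - 41.6)*7*3600 + 41.6*7*3600 = 5.2378e+06 m^3


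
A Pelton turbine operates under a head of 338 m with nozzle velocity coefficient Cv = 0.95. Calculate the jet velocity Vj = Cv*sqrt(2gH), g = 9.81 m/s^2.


Vj = 0.95 * sqrt(2*9.81*338) = 77.3627 m/s


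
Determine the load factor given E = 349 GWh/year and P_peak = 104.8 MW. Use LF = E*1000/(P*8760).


LF = 349 * 1000 / (104.8 * 8760) = 0.3802


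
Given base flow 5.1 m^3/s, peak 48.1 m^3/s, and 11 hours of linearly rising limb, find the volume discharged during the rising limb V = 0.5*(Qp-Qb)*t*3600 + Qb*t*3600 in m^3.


V = 0.5*(48.1 - 5.1)*11*3600 + 5.1*11*3600 = 1.0534e+06 m^3


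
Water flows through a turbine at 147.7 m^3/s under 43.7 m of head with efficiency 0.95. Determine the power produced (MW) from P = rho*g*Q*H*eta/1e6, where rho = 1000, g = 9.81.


P = 1000 * 9.81 * 147.7 * 43.7 * 0.95 / 1e6 = 60.1526 MW


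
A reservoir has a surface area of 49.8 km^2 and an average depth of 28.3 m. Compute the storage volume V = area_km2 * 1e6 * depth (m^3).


V = 49.8 * 1e6 * 28.3 = 1.4093e+09 m^3


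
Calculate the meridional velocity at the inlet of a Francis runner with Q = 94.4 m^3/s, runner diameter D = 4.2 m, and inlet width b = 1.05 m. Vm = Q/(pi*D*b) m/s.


Vm = 94.4 / (pi * 4.2 * 1.05) = 6.8137 m/s


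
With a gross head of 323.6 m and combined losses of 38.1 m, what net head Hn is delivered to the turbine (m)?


Hn = 323.6 - 38.1 = 285.5000 m


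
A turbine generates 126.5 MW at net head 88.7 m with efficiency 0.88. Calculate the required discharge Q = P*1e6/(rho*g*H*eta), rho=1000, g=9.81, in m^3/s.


Q = 126.5 * 1e6 / (1000 * 9.81 * 88.7 * 0.88) = 165.2020 m^3/s


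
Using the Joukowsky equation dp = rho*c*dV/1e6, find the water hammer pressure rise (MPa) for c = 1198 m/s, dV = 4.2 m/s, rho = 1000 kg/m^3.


dp = 1000 * 1198 * 4.2 / 1e6 = 5.0316 MPa


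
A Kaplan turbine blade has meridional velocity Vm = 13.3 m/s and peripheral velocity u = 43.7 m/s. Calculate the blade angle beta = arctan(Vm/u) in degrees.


beta = arctan(13.3 / 43.7) = 16.9275 degrees


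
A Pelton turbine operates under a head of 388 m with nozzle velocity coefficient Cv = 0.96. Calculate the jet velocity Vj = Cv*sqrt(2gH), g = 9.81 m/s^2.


Vj = 0.96 * sqrt(2*9.81*388) = 83.7600 m/s


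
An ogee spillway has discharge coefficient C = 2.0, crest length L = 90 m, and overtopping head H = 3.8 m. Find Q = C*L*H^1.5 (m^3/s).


Q = 2.0 * 90 * 3.8^1.5 = 1333.3615 m^3/s


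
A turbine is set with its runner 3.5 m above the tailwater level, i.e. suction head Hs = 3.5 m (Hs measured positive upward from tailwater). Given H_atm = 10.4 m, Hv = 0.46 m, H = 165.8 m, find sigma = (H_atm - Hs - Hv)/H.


sigma = (10.4 - 3.5 - 0.46) / 165.8 = 0.0388


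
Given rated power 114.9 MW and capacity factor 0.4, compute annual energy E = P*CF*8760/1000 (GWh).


E = 114.9 * 0.4 * 8760 / 1000 = 402.6096 GWh


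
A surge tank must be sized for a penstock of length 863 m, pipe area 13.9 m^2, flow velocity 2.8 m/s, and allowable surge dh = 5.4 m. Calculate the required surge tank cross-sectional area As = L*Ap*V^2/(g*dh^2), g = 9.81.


As = 863 * 13.9 * 2.8^2 / (9.81 * 5.4^2) = 328.7647 m^2


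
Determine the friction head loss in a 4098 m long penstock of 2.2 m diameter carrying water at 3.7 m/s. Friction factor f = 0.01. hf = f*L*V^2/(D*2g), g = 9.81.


hf = 0.01 * 4098 * 3.7^2 / (2.2 * 2 * 9.81) = 12.9973 m


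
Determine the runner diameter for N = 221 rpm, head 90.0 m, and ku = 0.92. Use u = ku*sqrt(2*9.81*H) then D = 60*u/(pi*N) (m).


u = 0.92 * sqrt(2*9.81*90.0) = 38.6597 m/s
D = 60 * 38.6597 / (pi * 221) = 3.3409 m


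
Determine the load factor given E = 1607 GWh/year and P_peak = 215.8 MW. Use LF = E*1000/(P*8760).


LF = 1607 * 1000 / (215.8 * 8760) = 0.8501


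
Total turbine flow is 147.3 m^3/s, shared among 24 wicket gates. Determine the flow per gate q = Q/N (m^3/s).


q = 147.3 / 24 = 6.1375 m^3/s


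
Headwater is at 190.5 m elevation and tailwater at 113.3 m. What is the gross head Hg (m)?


Hg = 190.5 - 113.3 = 77.2000 m


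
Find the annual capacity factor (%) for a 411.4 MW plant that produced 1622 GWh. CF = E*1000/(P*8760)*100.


CF = 1622 * 1000 / (411.4 * 8760) * 100 = 45.0072 %


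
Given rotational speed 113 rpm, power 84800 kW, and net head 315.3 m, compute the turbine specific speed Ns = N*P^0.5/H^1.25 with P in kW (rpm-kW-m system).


Ns = 113 * 84800^0.5 / 315.3^1.25 = 24.7669


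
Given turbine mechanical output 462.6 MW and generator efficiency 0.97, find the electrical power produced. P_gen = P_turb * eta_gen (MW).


P_gen = 462.6 * 0.97 = 448.7220 MW


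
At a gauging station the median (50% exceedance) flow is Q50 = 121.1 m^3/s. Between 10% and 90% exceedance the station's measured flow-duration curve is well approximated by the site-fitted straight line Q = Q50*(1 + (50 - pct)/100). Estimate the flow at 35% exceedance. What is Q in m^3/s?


Q = 121.1 * (1 + (50 - 35)/100) = 139.2650 m^3/s


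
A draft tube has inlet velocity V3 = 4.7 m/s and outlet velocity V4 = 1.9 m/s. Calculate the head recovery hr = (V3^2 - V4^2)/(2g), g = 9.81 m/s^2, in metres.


hr = (4.7^2 - 1.9^2) / (2*9.81) = 0.9419 m


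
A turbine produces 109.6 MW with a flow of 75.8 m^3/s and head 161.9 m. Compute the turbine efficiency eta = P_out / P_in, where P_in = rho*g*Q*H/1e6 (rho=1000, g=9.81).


P_in = 1000 * 9.81 * 75.8 * 161.9 / 1e6 = 120.3885 MW
eta = 109.6 / 120.3885 = 0.9104


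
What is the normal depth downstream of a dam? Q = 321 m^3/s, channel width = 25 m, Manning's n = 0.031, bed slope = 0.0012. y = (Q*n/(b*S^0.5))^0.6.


y = (321 * 0.031 / (25 * 0.0012^0.5))^0.6 = 4.3271 m


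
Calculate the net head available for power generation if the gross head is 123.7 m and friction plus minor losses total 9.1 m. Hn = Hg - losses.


Hn = 123.7 - 9.1 = 114.6000 m


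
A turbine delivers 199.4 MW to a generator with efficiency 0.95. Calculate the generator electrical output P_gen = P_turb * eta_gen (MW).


P_gen = 199.4 * 0.95 = 189.4300 MW


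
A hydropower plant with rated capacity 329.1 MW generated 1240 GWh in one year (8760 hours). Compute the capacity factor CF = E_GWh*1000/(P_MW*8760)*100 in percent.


CF = 1240 * 1000 / (329.1 * 8760) * 100 = 43.0120 %


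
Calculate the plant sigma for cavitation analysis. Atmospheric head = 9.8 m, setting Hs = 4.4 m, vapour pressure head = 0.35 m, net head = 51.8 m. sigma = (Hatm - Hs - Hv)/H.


sigma = (9.8 - 4.4 - 0.35) / 51.8 = 0.0975


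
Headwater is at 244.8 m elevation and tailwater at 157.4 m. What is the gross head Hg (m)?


Hg = 244.8 - 157.4 = 87.4000 m


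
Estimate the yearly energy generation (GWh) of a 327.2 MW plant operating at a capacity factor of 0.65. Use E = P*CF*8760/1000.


E = 327.2 * 0.65 * 8760 / 1000 = 1863.0768 GWh


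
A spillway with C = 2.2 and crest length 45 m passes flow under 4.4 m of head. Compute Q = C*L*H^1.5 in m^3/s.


Q = 2.2 * 45 * 4.4^1.5 = 913.7223 m^3/s


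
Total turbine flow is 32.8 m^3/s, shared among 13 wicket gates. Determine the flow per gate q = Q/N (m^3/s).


q = 32.8 / 13 = 2.5231 m^3/s


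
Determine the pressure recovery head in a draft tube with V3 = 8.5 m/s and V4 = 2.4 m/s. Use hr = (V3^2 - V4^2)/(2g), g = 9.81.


hr = (8.5^2 - 2.4^2) / (2*9.81) = 3.3889 m


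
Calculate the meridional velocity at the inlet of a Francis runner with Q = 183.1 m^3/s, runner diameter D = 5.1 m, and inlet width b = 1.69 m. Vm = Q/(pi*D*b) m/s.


Vm = 183.1 / (pi * 5.1 * 1.69) = 6.7621 m/s


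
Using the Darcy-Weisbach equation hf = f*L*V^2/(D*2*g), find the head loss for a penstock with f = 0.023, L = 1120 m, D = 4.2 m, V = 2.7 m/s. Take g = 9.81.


hf = 0.023 * 1120 * 2.7^2 / (4.2 * 2 * 9.81) = 2.2789 m


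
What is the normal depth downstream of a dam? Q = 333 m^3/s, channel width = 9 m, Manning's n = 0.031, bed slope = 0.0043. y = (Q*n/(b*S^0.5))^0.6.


y = (333 * 0.031 / (9 * 0.0043^0.5))^0.6 = 5.5680 m


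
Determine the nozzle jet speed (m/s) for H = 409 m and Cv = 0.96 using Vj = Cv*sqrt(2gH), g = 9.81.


Vj = 0.96 * sqrt(2*9.81*409) = 85.9968 m/s


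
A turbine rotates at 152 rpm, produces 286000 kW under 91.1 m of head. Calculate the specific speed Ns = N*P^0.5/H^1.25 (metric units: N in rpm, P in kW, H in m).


Ns = 152 * 286000^0.5 / 91.1^1.25 = 288.8209


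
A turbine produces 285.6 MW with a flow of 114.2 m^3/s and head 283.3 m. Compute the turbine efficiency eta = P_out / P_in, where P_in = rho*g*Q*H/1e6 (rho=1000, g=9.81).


P_in = 1000 * 9.81 * 114.2 * 283.3 / 1e6 = 317.3816 MW
eta = 285.6 / 317.3816 = 0.8999


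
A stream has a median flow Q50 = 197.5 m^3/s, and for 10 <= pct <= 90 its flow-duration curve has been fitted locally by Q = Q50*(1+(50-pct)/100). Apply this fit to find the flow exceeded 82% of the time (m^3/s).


Q = 197.5 * (1 + (50 - 82)/100) = 134.3000 m^3/s


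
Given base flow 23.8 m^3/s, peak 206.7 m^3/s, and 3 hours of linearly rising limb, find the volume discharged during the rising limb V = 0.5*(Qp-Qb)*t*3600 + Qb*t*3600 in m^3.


V = 0.5*(206.7 - 23.8)*3*3600 + 23.8*3*3600 = 1.2447e+06 m^3


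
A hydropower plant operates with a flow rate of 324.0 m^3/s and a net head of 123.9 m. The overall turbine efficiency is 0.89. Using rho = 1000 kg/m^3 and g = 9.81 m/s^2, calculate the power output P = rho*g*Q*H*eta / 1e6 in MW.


P = 1000 * 9.81 * 324.0 * 123.9 * 0.89 / 1e6 = 350.4898 MW


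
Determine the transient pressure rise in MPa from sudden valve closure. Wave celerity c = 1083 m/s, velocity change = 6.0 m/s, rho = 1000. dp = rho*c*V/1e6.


dp = 1000 * 1083 * 6.0 / 1e6 = 6.4980 MPa


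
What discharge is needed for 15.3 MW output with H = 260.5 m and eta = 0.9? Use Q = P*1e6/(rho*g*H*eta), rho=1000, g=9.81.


Q = 15.3 * 1e6 / (1000 * 9.81 * 260.5 * 0.9) = 6.6523 m^3/s


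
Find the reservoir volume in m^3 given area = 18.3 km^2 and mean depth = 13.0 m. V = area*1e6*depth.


V = 18.3 * 1e6 * 13.0 = 2.3790e+08 m^3


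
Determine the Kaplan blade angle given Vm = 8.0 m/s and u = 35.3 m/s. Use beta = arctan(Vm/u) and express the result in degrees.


beta = arctan(8.0 / 35.3) = 12.7692 degrees


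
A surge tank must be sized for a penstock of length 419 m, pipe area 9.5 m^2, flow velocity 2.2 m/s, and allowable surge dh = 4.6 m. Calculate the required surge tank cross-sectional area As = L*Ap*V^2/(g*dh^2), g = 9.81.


As = 419 * 9.5 * 2.2^2 / (9.81 * 4.6^2) = 92.8108 m^2


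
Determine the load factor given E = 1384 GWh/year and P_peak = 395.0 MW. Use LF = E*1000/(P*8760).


LF = 1384 * 1000 / (395.0 * 8760) = 0.4000


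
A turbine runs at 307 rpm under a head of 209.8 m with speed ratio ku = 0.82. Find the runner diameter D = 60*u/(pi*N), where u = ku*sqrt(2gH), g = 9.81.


u = 0.82 * sqrt(2*9.81*209.8) = 52.6097 m/s
D = 60 * 52.6097 / (pi * 307) = 3.2729 m


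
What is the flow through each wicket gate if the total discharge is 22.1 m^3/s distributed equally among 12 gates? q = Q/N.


q = 22.1 / 12 = 1.8417 m^3/s


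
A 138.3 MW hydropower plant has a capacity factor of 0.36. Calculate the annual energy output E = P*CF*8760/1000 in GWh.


E = 138.3 * 0.36 * 8760 / 1000 = 436.1429 GWh


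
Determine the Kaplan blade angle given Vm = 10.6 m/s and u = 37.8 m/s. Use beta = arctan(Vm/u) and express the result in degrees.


beta = arctan(10.6 / 37.8) = 15.6647 degrees


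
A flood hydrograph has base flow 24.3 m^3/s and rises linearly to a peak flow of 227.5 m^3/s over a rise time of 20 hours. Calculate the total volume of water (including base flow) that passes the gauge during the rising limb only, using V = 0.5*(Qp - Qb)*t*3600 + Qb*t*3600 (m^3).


V = 0.5*(227.5 - 24.3)*20*3600 + 24.3*20*3600 = 9.0648e+06 m^3


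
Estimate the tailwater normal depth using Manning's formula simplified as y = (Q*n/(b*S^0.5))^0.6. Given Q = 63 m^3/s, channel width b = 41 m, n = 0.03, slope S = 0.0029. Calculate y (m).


y = (63 * 0.03 / (41 * 0.0029^0.5))^0.6 = 0.9109 m


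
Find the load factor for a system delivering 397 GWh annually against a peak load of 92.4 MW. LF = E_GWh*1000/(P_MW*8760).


LF = 397 * 1000 / (92.4 * 8760) = 0.4905


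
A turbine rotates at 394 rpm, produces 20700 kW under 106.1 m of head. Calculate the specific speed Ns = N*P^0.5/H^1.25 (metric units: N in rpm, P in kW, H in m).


Ns = 394 * 20700^0.5 / 106.1^1.25 = 166.4705


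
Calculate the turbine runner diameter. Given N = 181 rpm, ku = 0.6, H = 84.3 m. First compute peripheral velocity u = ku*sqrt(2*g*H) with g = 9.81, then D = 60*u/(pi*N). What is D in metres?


u = 0.6 * sqrt(2*9.81*84.3) = 24.4014 m/s
D = 60 * 24.4014 / (pi * 181) = 2.5748 m


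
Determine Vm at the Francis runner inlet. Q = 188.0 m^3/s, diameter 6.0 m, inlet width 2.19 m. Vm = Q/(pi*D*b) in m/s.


Vm = 188.0 / (pi * 6.0 * 2.19) = 4.5542 m/s


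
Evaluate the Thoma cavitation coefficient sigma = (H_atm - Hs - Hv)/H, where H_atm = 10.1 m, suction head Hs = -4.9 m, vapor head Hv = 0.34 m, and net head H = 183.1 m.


sigma = (10.1 - (-4.9) - 0.34) / 183.1 = 0.0801


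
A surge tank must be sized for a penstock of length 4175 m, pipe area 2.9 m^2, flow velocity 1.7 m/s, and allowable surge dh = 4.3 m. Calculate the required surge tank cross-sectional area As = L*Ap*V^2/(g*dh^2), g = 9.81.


As = 4175 * 2.9 * 1.7^2 / (9.81 * 4.3^2) = 192.9063 m^2


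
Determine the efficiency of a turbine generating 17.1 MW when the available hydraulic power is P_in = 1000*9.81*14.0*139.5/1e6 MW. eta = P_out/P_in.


P_in = 1000 * 9.81 * 14.0 * 139.5 / 1e6 = 19.1589 MW
eta = 17.1 / 19.1589 = 0.8925


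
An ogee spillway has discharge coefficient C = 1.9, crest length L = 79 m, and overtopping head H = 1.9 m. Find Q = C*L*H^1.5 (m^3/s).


Q = 1.9 * 79 * 1.9^1.5 = 393.1073 m^3/s


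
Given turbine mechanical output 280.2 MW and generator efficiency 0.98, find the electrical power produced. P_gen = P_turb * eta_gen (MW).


P_gen = 280.2 * 0.98 = 274.5960 MW


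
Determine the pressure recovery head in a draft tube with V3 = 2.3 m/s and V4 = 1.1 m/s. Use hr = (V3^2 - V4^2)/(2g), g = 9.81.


hr = (2.3^2 - 1.1^2) / (2*9.81) = 0.2080 m


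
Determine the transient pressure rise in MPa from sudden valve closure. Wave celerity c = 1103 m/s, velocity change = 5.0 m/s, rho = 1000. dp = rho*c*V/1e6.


dp = 1000 * 1103 * 5.0 / 1e6 = 5.5150 MPa


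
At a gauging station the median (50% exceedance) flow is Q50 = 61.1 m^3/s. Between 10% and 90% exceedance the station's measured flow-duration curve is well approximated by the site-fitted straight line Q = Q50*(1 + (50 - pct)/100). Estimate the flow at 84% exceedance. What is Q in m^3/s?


Q = 61.1 * (1 + (50 - 84)/100) = 40.3260 m^3/s


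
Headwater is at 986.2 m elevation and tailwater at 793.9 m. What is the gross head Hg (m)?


Hg = 986.2 - 793.9 = 192.3000 m


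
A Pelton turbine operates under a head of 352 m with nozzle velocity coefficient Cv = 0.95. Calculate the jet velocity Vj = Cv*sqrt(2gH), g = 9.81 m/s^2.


Vj = 0.95 * sqrt(2*9.81*352) = 78.9486 m/s


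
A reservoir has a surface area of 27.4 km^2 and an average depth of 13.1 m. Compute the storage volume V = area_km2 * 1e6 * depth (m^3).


V = 27.4 * 1e6 * 13.1 = 3.5894e+08 m^3


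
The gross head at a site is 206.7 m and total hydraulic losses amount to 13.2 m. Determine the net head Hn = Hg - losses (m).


Hn = 206.7 - 13.2 = 193.5000 m


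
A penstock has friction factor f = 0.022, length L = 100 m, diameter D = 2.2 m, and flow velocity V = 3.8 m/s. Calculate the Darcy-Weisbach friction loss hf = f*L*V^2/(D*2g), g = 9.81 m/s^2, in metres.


hf = 0.022 * 100 * 3.8^2 / (2.2 * 2 * 9.81) = 0.7360 m


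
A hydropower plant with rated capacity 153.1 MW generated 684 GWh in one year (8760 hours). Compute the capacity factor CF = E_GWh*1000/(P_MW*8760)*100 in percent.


CF = 684 * 1000 / (153.1 * 8760) * 100 = 51.0008 %


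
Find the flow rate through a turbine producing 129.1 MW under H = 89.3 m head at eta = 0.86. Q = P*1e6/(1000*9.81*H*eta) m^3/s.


Q = 129.1 * 1e6 / (1000 * 9.81 * 89.3 * 0.86) = 171.3592 m^3/s


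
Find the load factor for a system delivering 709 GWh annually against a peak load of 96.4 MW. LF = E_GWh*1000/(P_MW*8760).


LF = 709 * 1000 / (96.4 * 8760) = 0.8396


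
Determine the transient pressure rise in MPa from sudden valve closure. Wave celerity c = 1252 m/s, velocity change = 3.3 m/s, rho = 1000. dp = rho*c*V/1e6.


dp = 1000 * 1252 * 3.3 / 1e6 = 4.1316 MPa


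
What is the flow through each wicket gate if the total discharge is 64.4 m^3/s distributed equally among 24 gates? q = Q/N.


q = 64.4 / 24 = 2.6833 m^3/s


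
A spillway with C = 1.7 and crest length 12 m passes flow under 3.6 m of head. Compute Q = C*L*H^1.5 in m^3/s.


Q = 1.7 * 12 * 3.6^1.5 = 139.3426 m^3/s


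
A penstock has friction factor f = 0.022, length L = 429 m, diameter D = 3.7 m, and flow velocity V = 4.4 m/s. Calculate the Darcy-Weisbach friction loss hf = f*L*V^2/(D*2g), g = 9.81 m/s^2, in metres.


hf = 0.022 * 429 * 4.4^2 / (3.7 * 2 * 9.81) = 2.5170 m


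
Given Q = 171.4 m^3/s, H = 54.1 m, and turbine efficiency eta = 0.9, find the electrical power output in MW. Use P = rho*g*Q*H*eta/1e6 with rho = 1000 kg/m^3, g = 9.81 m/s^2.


P = 1000 * 9.81 * 171.4 * 54.1 * 0.9 / 1e6 = 81.8690 MW


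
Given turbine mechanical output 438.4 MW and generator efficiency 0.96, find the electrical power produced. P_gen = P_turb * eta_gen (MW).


P_gen = 438.4 * 0.96 = 420.8640 MW


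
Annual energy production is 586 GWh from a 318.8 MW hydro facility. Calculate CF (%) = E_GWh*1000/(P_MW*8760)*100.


CF = 586 * 1000 / (318.8 * 8760) * 100 = 20.9834 %


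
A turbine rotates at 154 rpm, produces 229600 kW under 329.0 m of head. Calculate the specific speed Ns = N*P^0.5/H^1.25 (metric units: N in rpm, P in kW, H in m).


Ns = 154 * 229600^0.5 / 329.0^1.25 = 52.6638
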